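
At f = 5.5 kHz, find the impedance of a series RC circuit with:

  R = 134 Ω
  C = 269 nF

Step 1 — Angular frequency: ω = 2π·f = 2π·5500 = 3.456e+04 rad/s.
Step 2 — Component impedances:
  R: Z = R = 134 Ω
  C: Z = 1/(jωC) = -j/(ω·C) = 0 - j107.6 Ω
Step 3 — Series combination: Z_total = R + C = 134 - j107.6 Ω = 171.8∠-38.8° Ω.

Z = 134 - j107.6 Ω = 171.8∠-38.8° Ω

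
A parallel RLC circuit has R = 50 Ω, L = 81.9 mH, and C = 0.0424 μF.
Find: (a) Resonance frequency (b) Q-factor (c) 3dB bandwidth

Step 1 — Resonance: ω₀ = 1/√(LC) = 1/√(0.0819·4.24e-08) = 1.697e+04 rad/s.
Step 2 — f₀ = ω₀/(2π) = 2701 Hz.
Step 3 — Parallel Q: Q = R/(ω₀L) = 50/(1.697e+04·0.0819) = 0.03598.
Step 4 — Bandwidth: Δω = ω₀/Q = 4.717e+05 rad/s; BW = Δω/(2π) = 7.507e+04 Hz.

(a) f₀ = 2701 Hz  (b) Q = 0.03598  (c) BW = 7.507e+04 Hz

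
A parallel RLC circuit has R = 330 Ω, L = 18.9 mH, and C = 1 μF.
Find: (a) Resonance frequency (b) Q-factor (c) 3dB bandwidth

Step 1 — Resonance: ω₀ = 1/√(LC) = 1/√(0.0189·1e-06) = 7274 rad/s.
Step 2 — f₀ = ω₀/(2π) = 1158 Hz.
Step 3 — Parallel Q: Q = R/(ω₀L) = 330/(7274·0.0189) = 2.4.
Step 4 — Bandwidth: Δω = ω₀/Q = 3030 rad/s; BW = Δω/(2π) = 482.3 Hz.

(a) f₀ = 1158 Hz  (b) Q = 2.4  (c) BW = 482.3 Hz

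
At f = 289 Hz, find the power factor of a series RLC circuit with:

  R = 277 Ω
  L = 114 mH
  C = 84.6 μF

Step 1 — Angular frequency: ω = 2π·f = 2π·289 = 1816 rad/s.
Step 2 — Component impedances:
  R: Z = R = 277 Ω
  L: Z = jωL = j·1816·0.114 = 0 + j207 Ω
  C: Z = 1/(jωC) = -j/(ω·C) = 0 - j6.51 Ω
Step 3 — Series combination: Z_total = R + L + C = 277 + j200.5 Ω = 341.9∠35.9° Ω.
Step 4 — Power factor: PF = cos(φ) = Re(Z)/|Z| = 277/341.95 = 0.8101.
Step 5 — Type: Im(Z) = 200.5 ⇒ lagging (phase φ = 35.9°).

PF = 0.8101 (lagging, φ = 35.9°)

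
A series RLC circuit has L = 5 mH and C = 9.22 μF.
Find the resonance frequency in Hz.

Step 1 — Resonance condition Im(Z)=0 gives ω₀ = 1/√(LC).
Step 2 — ω₀ = 1/√(0.005·9.22e-06) = 4657 rad/s.
Step 3 — f₀ = ω₀/(2π) = 741.3 Hz.

f₀ = 741.3 Hz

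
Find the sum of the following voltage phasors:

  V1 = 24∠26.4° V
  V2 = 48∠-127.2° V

Step 1 — Convert each phasor to rectangular form:
  V1 = 24·(cos(26.4°) + j·sin(26.4°)) = 21.5 + j10.67 V
  V2 = 48·(cos(-127.2°) + j·sin(-127.2°)) = -29.02 - j38.23 V
Step 2 — Sum components: V_total = -7.524 - j27.56 V.
Step 3 — Convert to polar: |V_total| = 28.57 V, ∠V_total = -105.3°.

V_total = 28.57∠-105.3° V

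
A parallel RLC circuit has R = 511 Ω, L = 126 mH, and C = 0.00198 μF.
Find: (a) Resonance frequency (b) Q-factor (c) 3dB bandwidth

Step 1 — Resonance: ω₀ = 1/√(LC) = 1/√(0.126·1.98e-09) = 6.331e+04 rad/s.
Step 2 — f₀ = ω₀/(2π) = 1.008e+04 Hz.
Step 3 — Parallel Q: Q = R/(ω₀L) = 511/(6.331e+04·0.126) = 0.06406.
Step 4 — Bandwidth: Δω = ω₀/Q = 9.884e+05 rad/s; BW = Δω/(2π) = 1.573e+05 Hz.

(a) f₀ = 1.008e+04 Hz  (b) Q = 0.06406  (c) BW = 1.573e+05 Hz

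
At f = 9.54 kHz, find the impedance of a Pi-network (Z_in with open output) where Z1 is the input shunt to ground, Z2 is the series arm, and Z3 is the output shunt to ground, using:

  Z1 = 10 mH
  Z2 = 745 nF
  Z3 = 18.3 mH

Step 1 — Angular frequency: ω = 2π·f = 2π·9540 = 5.994e+04 rad/s.
Step 2 — Component impedances:
  Z1: Z = jωL = j·5.994e+04·0.01 = 0 + j599.4 Ω
  Z2: Z = 1/(jωC) = -j/(ω·C) = 0 - j22.39 Ω
  Z3: Z = jωL = j·5.994e+04·0.0183 = 0 + j1097 Ω
Step 3 — With open output, the series arm Z2 and the output shunt Z3 appear in series to ground: Z2 + Z3 = 0 + j1075 Ω.
Step 4 — Parallel with input shunt Z1: Z_in = Z1 || (Z2 + Z3) = 0 + j384.8 Ω = 384.8∠90.0° Ω.

Z = 0 + j384.8 Ω = 384.8∠90.0° Ω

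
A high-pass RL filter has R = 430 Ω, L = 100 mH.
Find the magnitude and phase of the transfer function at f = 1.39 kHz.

Step 1 — Angular frequency: ω = 2π·1390 = 8734 rad/s.
Step 2 — Transfer function: H(jω) = jωL/(R + jωL).
Step 3 — Numerator jωL = j·873.4; denominator R + jωL = 430 + j873.4.
Step 4 — H = 0.8049 + j0.3963.
Step 5 — Magnitude: |H| = 0.8972 (-0.9 dB); phase: φ = 26.2°.

|H| = 0.8972 (-0.9 dB), φ = 26.2°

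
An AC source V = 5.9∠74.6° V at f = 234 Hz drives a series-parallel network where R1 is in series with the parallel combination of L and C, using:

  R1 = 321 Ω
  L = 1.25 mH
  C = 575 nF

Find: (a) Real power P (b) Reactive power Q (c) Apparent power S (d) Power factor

Step 1 — Angular frequency: ω = 2π·f = 2π·234 = 1470 rad/s.
Step 2 — Component impedances:
  R1: Z = R = 321 Ω
  L: Z = jωL = j·1470·0.00125 = 0 + j1.838 Ω
  C: Z = 1/(jωC) = -j/(ω·C) = 0 - j1183 Ω
Step 3 — Parallel branch: L || C = 1/(1/L + 1/C) = 0 + j1.841 Ω.
Step 4 — Series with R1: Z_total = R1 + (L || C) = 321 + j1.841 Ω = 321∠0.3° Ω.
Step 5 — Source phasor: V = 5.9∠74.6° V = 1.567 + j5.688 V.
Step 6 — Current: I = V / Z = 0.004982 + j0.01769 A = 0.01838∠74.3° A.
Step 7 — Complex power: S = V·I* = 0.1084 + j0.0006218 VA.
Step 8 — Real power: P = Re(S) = 0.1084 W.
Step 9 — Reactive power: Q = Im(S) = 0.0006218 VAR.
Step 10 — Apparent power: |S| = 0.1084 VA.
Step 11 — Power factor: PF = P/|S| = 1 (lagging).

(a) P = 0.1084 W  (b) Q = 0.0006218 VAR  (c) S = 0.1084 VA  (d) PF = 1 (lagging)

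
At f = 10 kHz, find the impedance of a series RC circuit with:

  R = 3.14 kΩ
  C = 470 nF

Step 1 — Angular frequency: ω = 2π·f = 2π·1e+04 = 6.283e+04 rad/s.
Step 2 — Component impedances:
  R: Z = R = 3140 Ω
  C: Z = 1/(jωC) = -j/(ω·C) = 0 - j33.86 Ω
Step 3 — Series combination: Z_total = R + C = 3140 - j33.86 Ω = 3140∠-0.6° Ω.

Z = 3140 - j33.86 Ω = 3140∠-0.6° Ω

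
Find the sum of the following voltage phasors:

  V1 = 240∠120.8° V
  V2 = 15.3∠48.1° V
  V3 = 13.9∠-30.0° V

Step 1 — Convert each phasor to rectangular form:
  V1 = 240·(cos(120.8°) + j·sin(120.8°)) = -122.9 + j206.2 V
  V2 = 15.3·(cos(48.1°) + j·sin(48.1°)) = 10.22 + j11.39 V
  V3 = 13.9·(cos(-30.0°) + j·sin(-30.0°)) = 12.04 - j6.95 V
Step 2 — Sum components: V_total = -100.6 + j210.6 V.
Step 3 — Convert to polar: |V_total| = 233.4 V, ∠V_total = 115.5°.

V_total = 233.4∠115.5° V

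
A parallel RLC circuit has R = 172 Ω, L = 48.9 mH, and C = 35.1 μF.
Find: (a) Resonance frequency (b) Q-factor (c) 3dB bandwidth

Step 1 — Resonance: ω₀ = 1/√(LC) = 1/√(0.0489·3.51e-05) = 763.3 rad/s.
Step 2 — f₀ = ω₀/(2π) = 121.5 Hz.
Step 3 — Parallel Q: Q = R/(ω₀L) = 172/(763.3·0.0489) = 4.608.
Step 4 — Bandwidth: Δω = ω₀/Q = 165.6 rad/s; BW = Δω/(2π) = 26.36 Hz.

(a) f₀ = 121.5 Hz  (b) Q = 4.608  (c) BW = 26.36 Hz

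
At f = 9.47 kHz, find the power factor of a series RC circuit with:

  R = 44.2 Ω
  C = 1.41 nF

Step 1 — Angular frequency: ω = 2π·f = 2π·9470 = 5.95e+04 rad/s.
Step 2 — Component impedances:
  R: Z = R = 44.2 Ω
  C: Z = 1/(jωC) = -j/(ω·C) = 0 - j1.192e+04 Ω
Step 3 — Series combination: Z_total = R + C = 44.2 - j1.192e+04 Ω = 1.192e+04∠-89.8° Ω.
Step 4 — Power factor: PF = cos(φ) = Re(Z)/|Z| = 44.2/1.192e+04 = 0.003708.
Step 5 — Type: Im(Z) = -1.192e+04 ⇒ leading (phase φ = -89.8°).

PF = 0.003708 (leading, φ = -89.8°)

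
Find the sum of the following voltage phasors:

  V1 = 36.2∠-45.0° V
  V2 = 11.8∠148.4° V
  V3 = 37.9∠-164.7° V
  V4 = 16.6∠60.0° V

Step 1 — Convert each phasor to rectangular form:
  V1 = 36.2·(cos(-45.0°) + j·sin(-45.0°)) = 25.6 - j25.6 V
  V2 = 11.8·(cos(148.4°) + j·sin(148.4°)) = -10.05 + j6.183 V
  V3 = 37.9·(cos(-164.7°) + j·sin(-164.7°)) = -36.56 - j10 V
  V4 = 16.6·(cos(60.0°) + j·sin(60.0°)) = 8.3 + j14.38 V
Step 2 — Sum components: V_total = -12.71 - j15.04 V.
Step 3 — Convert to polar: |V_total| = 19.69 V, ∠V_total = -130.2°.

V_total = 19.69∠-130.2° V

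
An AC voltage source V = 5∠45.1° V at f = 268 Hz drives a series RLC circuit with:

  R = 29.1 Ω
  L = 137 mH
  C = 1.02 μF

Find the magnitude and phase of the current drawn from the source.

Step 1 — Angular frequency: ω = 2π·f = 2π·268 = 1684 rad/s.
Step 2 — Component impedances:
  R: Z = R = 29.1 Ω
  L: Z = jωL = j·1684·0.137 = 0 + j230.7 Ω
  C: Z = 1/(jωC) = -j/(ω·C) = 0 - j582.2 Ω
Step 3 — Series combination: Z_total = R + L + C = 29.1 - j351.5 Ω = 352.7∠-85.3° Ω.
Step 4 — Source phasor: V = 5∠45.1° V = 3.529 + j3.542 V.
Step 5 — Ohm's law: I = V / Z_total = (3.529 + j3.542) / (29.1 - j351.5) = -0.009181 + j0.0108 A.
Step 6 — Convert to polar: |I| = 0.01418 A, ∠I = 130.4°.

I = 0.01418∠130.4° A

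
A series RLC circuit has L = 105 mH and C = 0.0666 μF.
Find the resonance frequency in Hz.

Step 1 — Resonance condition Im(Z)=0 gives ω₀ = 1/√(LC).
Step 2 — ω₀ = 1/√(0.105·6.66e-08) = 1.196e+04 rad/s.
Step 3 — f₀ = ω₀/(2π) = 1903 Hz.

f₀ = 1903 Hz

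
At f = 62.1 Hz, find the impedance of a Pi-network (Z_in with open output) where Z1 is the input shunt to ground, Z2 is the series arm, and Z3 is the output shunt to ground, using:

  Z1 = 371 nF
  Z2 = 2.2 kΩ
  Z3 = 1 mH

Step 1 — Angular frequency: ω = 2π·f = 2π·62.1 = 390.2 rad/s.
Step 2 — Component impedances:
  Z1: Z = 1/(jωC) = -j/(ω·C) = 0 - j6908 Ω
  Z2: Z = R = 2200 Ω
  Z3: Z = jωL = j·390.2·0.001 = 0 + j0.3902 Ω
Step 3 — With open output, the series arm Z2 and the output shunt Z3 appear in series to ground: Z2 + Z3 = 2200 + j0.3902 Ω.
Step 4 — Parallel with input shunt Z1: Z_in = Z1 || (Z2 + Z3) = 1998 - j635.8 Ω = 2096∠-17.7° Ω.

Z = 1998 - j635.8 Ω = 2096∠-17.7° Ω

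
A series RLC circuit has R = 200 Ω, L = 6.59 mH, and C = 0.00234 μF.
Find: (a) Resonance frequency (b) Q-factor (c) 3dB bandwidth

Step 1 — Resonance: ω₀ = 1/√(LC) = 1/√(0.00659·2.34e-09) = 2.547e+05 rad/s.
Step 2 — f₀ = ω₀/(2π) = 4.053e+04 Hz.
Step 3 — Series Q: Q = ω₀L/R = 2.547e+05·0.00659/200 = 8.391.
Step 4 — Bandwidth: Δω = ω₀/Q = 3.035e+04 rad/s; BW = Δω/(2π) = 4830 Hz.

(a) f₀ = 4.053e+04 Hz  (b) Q = 8.391  (c) BW = 4830 Hz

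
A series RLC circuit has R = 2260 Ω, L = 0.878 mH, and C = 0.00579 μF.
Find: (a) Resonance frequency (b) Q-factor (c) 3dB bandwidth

Step 1 — Resonance condition Im(Z)=0 gives ω₀ = 1/√(LC).
Step 2 — ω₀ = 1/√(0.000878·5.79e-09) = 4.435e+05 rad/s.
Step 3 — f₀ = ω₀/(2π) = 7.059e+04 Hz.
Step 4 — Series Q: Q = ω₀L/R = 4.435e+05·0.000878/2260 = 0.1723.
Step 5 — 3dB bandwidth: Δω = ω₀/Q = 2.574e+06 rad/s; BW = Δω/(2π) = 4.097e+05 Hz.

(a) f₀ = 7.059e+04 Hz  (b) Q = 0.1723  (c) BW = 4.097e+05 Hz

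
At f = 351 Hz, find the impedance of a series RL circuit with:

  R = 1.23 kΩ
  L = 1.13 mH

Step 1 — Angular frequency: ω = 2π·f = 2π·351 = 2205 rad/s.
Step 2 — Component impedances:
  R: Z = R = 1230 Ω
  L: Z = jωL = j·2205·0.00113 = 0 + j2.492 Ω
Step 3 — Series combination: Z_total = R + L = 1230 + j2.492 Ω = 1230∠0.1° Ω.

Z = 1230 + j2.492 Ω = 1230∠0.1° Ω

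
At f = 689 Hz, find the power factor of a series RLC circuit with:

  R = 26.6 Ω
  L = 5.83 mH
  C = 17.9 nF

Step 1 — Angular frequency: ω = 2π·f = 2π·689 = 4329 rad/s.
Step 2 — Component impedances:
  R: Z = R = 26.6 Ω
  L: Z = jωL = j·4329·0.00583 = 0 + j25.24 Ω
  C: Z = 1/(jωC) = -j/(ω·C) = 0 - j1.29e+04 Ω
Step 3 — Series combination: Z_total = R + L + C = 26.6 - j1.288e+04 Ω = 1.288e+04∠-89.9° Ω.
Step 4 — Power factor: PF = cos(φ) = Re(Z)/|Z| = 26.6/1.288e+04 = 0.002065.
Step 5 — Type: Im(Z) = -1.288e+04 ⇒ leading (phase φ = -89.9°).

PF = 0.002065 (leading, φ = -89.9°)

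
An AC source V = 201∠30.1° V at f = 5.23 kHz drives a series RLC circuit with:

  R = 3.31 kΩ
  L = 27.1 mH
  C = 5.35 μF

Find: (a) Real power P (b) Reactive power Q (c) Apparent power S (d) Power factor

Step 1 — Angular frequency: ω = 2π·f = 2π·5230 = 3.286e+04 rad/s.
Step 2 — Component impedances:
  R: Z = R = 3310 Ω
  L: Z = jωL = j·3.286e+04·0.0271 = 0 + j890.5 Ω
  C: Z = 1/(jωC) = -j/(ω·C) = 0 - j5.688 Ω
Step 3 — Series combination: Z_total = R + L + C = 3310 + j884.8 Ω = 3426∠15.0° Ω.
Step 4 — Source phasor: V = 201∠30.1° V = 173.9 + j100.8 V.
Step 5 — Current: I = V / Z = 0.05663 + j0.01532 A = 0.05867∠15.1° A.
Step 6 — Complex power: S = V·I* = 11.39 + j3.045 VA.
Step 7 — Real power: P = Re(S) = 11.39 W.
Step 8 — Reactive power: Q = Im(S) = 3.045 VAR.
Step 9 — Apparent power: |S| = 11.79 VA.
Step 10 — Power factor: PF = P/|S| = 0.9661 (lagging).

(a) P = 11.39 W  (b) Q = 3.045 VAR  (c) S = 11.79 VA  (d) PF = 0.9661 (lagging)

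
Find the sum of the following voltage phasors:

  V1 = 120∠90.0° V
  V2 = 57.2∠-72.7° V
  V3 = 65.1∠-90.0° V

Step 1 — Convert each phasor to rectangular form:
  V1 = 120·(cos(90.0°) + j·sin(90.0°)) = 0 + j120 V
  V2 = 57.2·(cos(-72.7°) + j·sin(-72.7°)) = 17.01 - j54.61 V
  V3 = 65.1·(cos(-90.0°) + j·sin(-90.0°)) = 0 - j65.1 V
Step 2 — Sum components: V_total = 17.01 + j0.2877 V.
Step 3 — Convert to polar: |V_total| = 17.01 V, ∠V_total = 1.0°.

V_total = 17.01∠1.0° V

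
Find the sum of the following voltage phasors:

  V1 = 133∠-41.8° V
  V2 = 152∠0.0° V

Step 1 — Convert each phasor to rectangular form:
  V1 = 133·(cos(-41.8°) + j·sin(-41.8°)) = 99.15 - j88.65 V
  V2 = 152·(cos(0.0°) + j·sin(0.0°)) = 152 V
Step 2 — Sum components: V_total = 251.1 - j88.65 V.
Step 3 — Convert to polar: |V_total| = 266.3 V, ∠V_total = -19.4°.

V_total = 266.3∠-19.4° V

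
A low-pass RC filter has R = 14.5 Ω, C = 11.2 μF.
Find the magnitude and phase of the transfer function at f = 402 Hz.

Step 1 — Angular frequency: ω = 2π·402 = 2526 rad/s.
Step 2 — Transfer function: H(jω) = 1/(1 + jωRC).
Step 3 — Denominator: 1 + jωRC = 1 + j·2526·14.5·1.12e-05 = 1 + j0.4102.
Step 4 — H = 0.856 - j0.3511.
Step 5 — Magnitude: |H| = 0.9252 (-0.7 dB); phase: φ = -22.3°.

|H| = 0.9252 (-0.7 dB), φ = -22.3°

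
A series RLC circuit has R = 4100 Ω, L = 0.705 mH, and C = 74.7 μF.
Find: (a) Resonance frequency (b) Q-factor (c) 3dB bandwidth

Step 1 — Resonance: ω₀ = 1/√(LC) = 1/√(0.000705·7.47e-05) = 4358 rad/s.
Step 2 — f₀ = ω₀/(2π) = 693.5 Hz.
Step 3 — Series Q: Q = ω₀L/R = 4358·0.000705/4100 = 0.0007493.
Step 4 — Bandwidth: Δω = ω₀/Q = 5.816e+06 rad/s; BW = Δω/(2π) = 9.256e+05 Hz.

(a) f₀ = 693.5 Hz  (b) Q = 0.0007493  (c) BW = 9.256e+05 Hz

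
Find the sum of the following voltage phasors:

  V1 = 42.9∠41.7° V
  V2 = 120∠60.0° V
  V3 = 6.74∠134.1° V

Step 1 — Convert each phasor to rectangular form:
  V1 = 42.9·(cos(41.7°) + j·sin(41.7°)) = 32.03 + j28.54 V
  V2 = 120·(cos(60.0°) + j·sin(60.0°)) = 60 + j103.9 V
  V3 = 6.74·(cos(134.1°) + j·sin(134.1°)) = -4.69 + j4.84 V
Step 2 — Sum components: V_total = 87.34 + j137.3 V.
Step 3 — Convert to polar: |V_total| = 162.7 V, ∠V_total = 57.5°.

V_total = 162.7∠57.5° V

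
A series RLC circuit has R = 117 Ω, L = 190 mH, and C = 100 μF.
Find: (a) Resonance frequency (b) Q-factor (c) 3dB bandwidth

Step 1 — Resonance: ω₀ = 1/√(LC) = 1/√(0.19·0.0001) = 229.4 rad/s.
Step 2 — f₀ = ω₀/(2π) = 36.51 Hz.
Step 3 — Series Q: Q = ω₀L/R = 229.4·0.19/117 = 0.3726.
Step 4 — Bandwidth: Δω = ω₀/Q = 615.8 rad/s; BW = Δω/(2π) = 98.01 Hz.

(a) f₀ = 36.51 Hz  (b) Q = 0.3726  (c) BW = 98.01 Hz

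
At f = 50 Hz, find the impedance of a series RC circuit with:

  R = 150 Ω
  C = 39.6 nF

Step 1 — Angular frequency: ω = 2π·f = 2π·50 = 314.2 rad/s.
Step 2 — Component impedances:
  R: Z = R = 150 Ω
  C: Z = 1/(jωC) = -j/(ω·C) = 0 - j8.038e+04 Ω
Step 3 — Series combination: Z_total = R + C = 150 - j8.038e+04 Ω = 8.038e+04∠-89.9° Ω.

Z = 150 - j8.038e+04 Ω = 8.038e+04∠-89.9° Ω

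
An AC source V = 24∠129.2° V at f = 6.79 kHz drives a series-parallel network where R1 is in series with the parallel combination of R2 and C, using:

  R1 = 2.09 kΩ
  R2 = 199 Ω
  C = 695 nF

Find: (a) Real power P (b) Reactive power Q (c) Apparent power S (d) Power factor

Step 1 — Angular frequency: ω = 2π·f = 2π·6790 = 4.266e+04 rad/s.
Step 2 — Component impedances:
  R1: Z = R = 2090 Ω
  R2: Z = R = 199 Ω
  C: Z = 1/(jωC) = -j/(ω·C) = 0 - j33.73 Ω
Step 3 — Parallel branch: R2 || C = 1/(1/R2 + 1/C) = 5.556 - j32.78 Ω.
Step 4 — Series with R1: Z_total = R1 + (R2 || C) = 2096 - j32.78 Ω = 2096∠-0.9° Ω.
Step 5 — Source phasor: V = 24∠129.2° V = -15.17 + j18.6 V.
Step 6 — Current: I = V / Z = -0.007376 + j0.00876 A = 0.01145∠130.1° A.
Step 7 — Complex power: S = V·I* = 0.2748 - j0.004299 VA.
Step 8 — Real power: P = Re(S) = 0.2748 W.
Step 9 — Reactive power: Q = Im(S) = -0.004299 VAR.
Step 10 — Apparent power: |S| = 0.2748 VA.
Step 11 — Power factor: PF = P/|S| = 0.9999 (leading).

(a) P = 0.2748 W  (b) Q = -0.004299 VAR  (c) S = 0.2748 VA  (d) PF = 0.9999 (leading)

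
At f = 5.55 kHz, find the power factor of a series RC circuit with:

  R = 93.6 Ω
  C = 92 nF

Step 1 — Angular frequency: ω = 2π·f = 2π·5550 = 3.487e+04 rad/s.
Step 2 — Component impedances:
  R: Z = R = 93.6 Ω
  C: Z = 1/(jωC) = -j/(ω·C) = 0 - j311.7 Ω
Step 3 — Series combination: Z_total = R + C = 93.6 - j311.7 Ω = 325.5∠-73.3° Ω.
Step 4 — Power factor: PF = cos(φ) = Re(Z)/|Z| = 93.6/325.5 = 0.2876.
Step 5 — Type: Im(Z) = -311.7 ⇒ leading (phase φ = -73.3°).

PF = 0.2876 (leading, φ = -73.3°)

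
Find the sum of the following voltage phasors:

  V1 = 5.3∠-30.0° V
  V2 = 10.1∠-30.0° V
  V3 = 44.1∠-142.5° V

Step 1 — Convert each phasor to rectangular form:
  V1 = 5.3·(cos(-30.0°) + j·sin(-30.0°)) = 4.59 - j2.65 V
  V2 = 10.1·(cos(-30.0°) + j·sin(-30.0°)) = 8.747 - j5.05 V
  V3 = 44.1·(cos(-142.5°) + j·sin(-142.5°)) = -34.99 - j26.85 V
Step 2 — Sum components: V_total = -21.65 - j34.55 V.
Step 3 — Convert to polar: |V_total| = 40.77 V, ∠V_total = -122.1°.

V_total = 40.77∠-122.1° V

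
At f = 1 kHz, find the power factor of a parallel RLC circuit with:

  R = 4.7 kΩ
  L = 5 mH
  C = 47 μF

Step 1 — Angular frequency: ω = 2π·f = 2π·1000 = 6283 rad/s.
Step 2 — Component impedances:
  R: Z = R = 4700 Ω
  L: Z = jωL = j·6283·0.005 = 0 + j31.42 Ω
  C: Z = 1/(jωC) = -j/(ω·C) = 0 - j3.386 Ω
Step 3 — Parallel combination: 1/Z_total = 1/R + 1/L + 1/C; Z_total = 0.003065 - j3.795 Ω = 3.795∠-90.0° Ω.
Step 4 — Power factor: PF = cos(φ) = Re(Z)/|Z| = 0.0030649/3.7954 = 0.0008075.
Step 5 — Type: Im(Z) = -3.795 ⇒ leading (phase φ = -90.0°).

PF = 0.0008075 (leading, φ = -90.0°)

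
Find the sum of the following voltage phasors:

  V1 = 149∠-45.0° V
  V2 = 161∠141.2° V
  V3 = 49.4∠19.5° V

Step 1 — Convert each phasor to rectangular form:
  V1 = 149·(cos(-45.0°) + j·sin(-45.0°)) = 105.4 - j105.4 V
  V2 = 161·(cos(141.2°) + j·sin(141.2°)) = -125.5 + j100.9 V
  V3 = 49.4·(cos(19.5°) + j·sin(19.5°)) = 46.57 + j16.49 V
Step 2 — Sum components: V_total = 26.45 + j12.01 V.
Step 3 — Convert to polar: |V_total| = 29.05 V, ∠V_total = 24.4°.

V_total = 29.05∠24.4° V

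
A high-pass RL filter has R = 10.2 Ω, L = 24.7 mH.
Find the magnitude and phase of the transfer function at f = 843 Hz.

Step 1 — Angular frequency: ω = 2π·843 = 5297 rad/s.
Step 2 — Transfer function: H(jω) = jωL/(R + jωL).
Step 3 — Numerator jωL = j·130.8; denominator R + jωL = 10.2 + j130.8.
Step 4 — H = 0.994 + j0.07749.
Step 5 — Magnitude: |H| = 0.997 (-0.0 dB); phase: φ = 4.5°.

|H| = 0.997 (-0.0 dB), φ = 4.5°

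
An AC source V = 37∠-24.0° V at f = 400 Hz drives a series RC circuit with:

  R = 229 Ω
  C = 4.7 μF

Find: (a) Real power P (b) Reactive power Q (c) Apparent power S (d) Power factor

Step 1 — Angular frequency: ω = 2π·f = 2π·400 = 2513 rad/s.
Step 2 — Component impedances:
  R: Z = R = 229 Ω
  C: Z = 1/(jωC) = -j/(ω·C) = 0 - j84.66 Ω
Step 3 — Series combination: Z_total = R + C = 229 - j84.66 Ω = 244.1∠-20.3° Ω.
Step 4 — Source phasor: V = 37∠-24.0° V = 33.8 - j15.05 V.
Step 5 — Current: I = V / Z = 0.1512 - j0.00981 A = 0.1515∠-3.7° A.
Step 6 — Complex power: S = V·I* = 5.259 - j1.944 VA.
Step 7 — Real power: P = Re(S) = 5.259 W.
Step 8 — Reactive power: Q = Im(S) = -1.944 VAR.
Step 9 — Apparent power: |S| = 5.607 VA.
Step 10 — Power factor: PF = P/|S| = 0.938 (leading).

(a) P = 5.259 W  (b) Q = -1.944 VAR  (c) S = 5.607 VA  (d) PF = 0.938 (leading)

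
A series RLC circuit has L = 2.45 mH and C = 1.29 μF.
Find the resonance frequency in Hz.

Step 1 — Resonance condition Im(Z)=0 gives ω₀ = 1/√(LC).
Step 2 — ω₀ = 1/√(0.00245·1.29e-06) = 1.779e+04 rad/s.
Step 3 — f₀ = ω₀/(2π) = 2831 Hz.

f₀ = 2831 Hz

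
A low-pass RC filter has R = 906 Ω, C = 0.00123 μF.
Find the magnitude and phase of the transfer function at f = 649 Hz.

Step 1 — Angular frequency: ω = 2π·649 = 4078 rad/s.
Step 2 — Transfer function: H(jω) = 1/(1 + jωRC).
Step 3 — Denominator: 1 + jωRC = 1 + j·4078·906·1.23e-09 = 1 + j0.004544.
Step 4 — H = 1 - j0.004544.
Step 5 — Magnitude: |H| = 1 (-0.0 dB); phase: φ = -0.3°.

|H| = 1 (-0.0 dB), φ = -0.3°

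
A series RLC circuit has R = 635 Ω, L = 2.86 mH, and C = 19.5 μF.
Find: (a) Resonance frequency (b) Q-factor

Step 1 — Resonance condition Im(Z)=0 gives ω₀ = 1/√(LC).
Step 2 — ω₀ = 1/√(0.00286·1.95e-05) = 4234 rad/s.
Step 3 — f₀ = ω₀/(2π) = 673.9 Hz.
Step 4 — Series Q: Q = ω₀L/R = 4234·0.00286/635 = 0.01907.

(a) f₀ = 673.9 Hz  (b) Q = 0.01907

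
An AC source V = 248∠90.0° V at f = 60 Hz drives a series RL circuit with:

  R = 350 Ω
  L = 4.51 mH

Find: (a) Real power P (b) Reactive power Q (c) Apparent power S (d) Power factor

Step 1 — Angular frequency: ω = 2π·f = 2π·60 = 377 rad/s.
Step 2 — Component impedances:
  R: Z = R = 350 Ω
  L: Z = jωL = j·377·0.00451 = 0 + j1.7 Ω
Step 3 — Series combination: Z_total = R + L = 350 + j1.7 Ω = 350∠0.3° Ω.
Step 4 — Source phasor: V = 248∠90.0° V = 0 + j248 V.
Step 5 — Current: I = V / Z = 0.003442 + j0.7086 A = 0.7086∠89.7° A.
Step 6 — Complex power: S = V·I* = 175.7 + j0.8536 VA.
Step 7 — Real power: P = Re(S) = 175.7 W.
Step 8 — Reactive power: Q = Im(S) = 0.8536 VAR.
Step 9 — Apparent power: |S| = 175.7 VA.
Step 10 — Power factor: PF = P/|S| = 1 (lagging).

(a) P = 175.7 W  (b) Q = 0.8536 VAR  (c) S = 175.7 VA  (d) PF = 1 (lagging)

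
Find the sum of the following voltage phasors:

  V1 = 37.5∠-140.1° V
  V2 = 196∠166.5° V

Step 1 — Convert each phasor to rectangular form:
  V1 = 37.5·(cos(-140.1°) + j·sin(-140.1°)) = -28.77 - j24.05 V
  V2 = 196·(cos(166.5°) + j·sin(166.5°)) = -190.6 + j45.76 V
Step 2 — Sum components: V_total = -219.4 + j21.7 V.
Step 3 — Convert to polar: |V_total| = 220.4 V, ∠V_total = 174.4°.

V_total = 220.4∠174.4° V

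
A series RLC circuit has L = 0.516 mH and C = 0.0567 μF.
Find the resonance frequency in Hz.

Step 1 — Resonance condition Im(Z)=0 gives ω₀ = 1/√(LC).
Step 2 — ω₀ = 1/√(0.000516·5.67e-08) = 1.849e+05 rad/s.
Step 3 — f₀ = ω₀/(2π) = 2.942e+04 Hz.

f₀ = 2.942e+04 Hz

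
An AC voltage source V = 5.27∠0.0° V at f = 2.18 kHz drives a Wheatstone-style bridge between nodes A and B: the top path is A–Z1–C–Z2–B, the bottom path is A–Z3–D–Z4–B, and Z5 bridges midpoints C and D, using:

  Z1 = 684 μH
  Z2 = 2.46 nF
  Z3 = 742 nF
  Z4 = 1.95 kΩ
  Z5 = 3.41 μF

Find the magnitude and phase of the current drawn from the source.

Step 1 — Angular frequency: ω = 2π·f = 2π·2180 = 1.37e+04 rad/s.
Step 2 — Component impedances:
  Z1: Z = jωL = j·1.37e+04·0.000684 = 0 + j9.369 Ω
  Z2: Z = 1/(jωC) = -j/(ω·C) = 0 - j2.968e+04 Ω
  Z3: Z = 1/(jωC) = -j/(ω·C) = 0 - j98.39 Ω
  Z4: Z = R = 1950 Ω
  Z5: Z = 1/(jωC) = -j/(ω·C) = 0 - j21.41 Ω
Step 3 — Bridge requires nodal analysis (the Z5 bridge couples midpoints C and D, so the two paths cannot be reduced to a simple series/parallel combination). Setting node B to ground and injecting 1 A at node A, the 3-node admittance system at A, C, D solves to V_A = Z_AB = 1939 - j138.1 Ω = 1944∠-4.1° Ω.
Step 4 — Source phasor: V = 5.27∠0.0° V = 5.27 V.
Step 5 — Ohm's law: I = V / Z_total = (5.27) / (1939 - j138.1) = 0.002704 + j0.0001925 A.
Step 6 — Convert to polar: |I| = 0.002711 A, ∠I = 4.1°.

I = 0.002711∠4.1° A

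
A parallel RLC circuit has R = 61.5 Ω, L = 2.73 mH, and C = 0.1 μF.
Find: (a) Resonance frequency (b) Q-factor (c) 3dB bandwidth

Step 1 — Resonance: ω₀ = 1/√(LC) = 1/√(0.00273·1e-07) = 6.052e+04 rad/s.
Step 2 — f₀ = ω₀/(2π) = 9632 Hz.
Step 3 — Parallel Q: Q = R/(ω₀L) = 61.5/(6.052e+04·0.00273) = 0.3722.
Step 4 — Bandwidth: Δω = ω₀/Q = 1.626e+05 rad/s; BW = Δω/(2π) = 2.588e+04 Hz.

(a) f₀ = 9632 Hz  (b) Q = 0.3722  (c) BW = 2.588e+04 Hz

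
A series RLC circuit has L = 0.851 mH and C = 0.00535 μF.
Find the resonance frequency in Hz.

Step 1 — Resonance condition Im(Z)=0 gives ω₀ = 1/√(LC).
Step 2 — ω₀ = 1/√(0.000851·5.35e-09) = 4.687e+05 rad/s.
Step 3 — f₀ = ω₀/(2π) = 7.459e+04 Hz.

f₀ = 7.459e+04 Hz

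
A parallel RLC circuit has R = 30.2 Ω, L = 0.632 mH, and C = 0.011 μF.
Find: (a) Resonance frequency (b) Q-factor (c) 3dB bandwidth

Step 1 — Resonance: ω₀ = 1/√(LC) = 1/√(0.000632·1.1e-08) = 3.793e+05 rad/s.
Step 2 — f₀ = ω₀/(2π) = 6.036e+04 Hz.
Step 3 — Parallel Q: Q = R/(ω₀L) = 30.2/(3.793e+05·0.000632) = 0.126.
Step 4 — Bandwidth: Δω = ω₀/Q = 3.01e+06 rad/s; BW = Δω/(2π) = 4.791e+05 Hz.

(a) f₀ = 6.036e+04 Hz  (b) Q = 0.126  (c) BW = 4.791e+05 Hz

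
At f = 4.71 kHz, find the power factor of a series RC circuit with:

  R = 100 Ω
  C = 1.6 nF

Step 1 — Angular frequency: ω = 2π·f = 2π·4710 = 2.959e+04 rad/s.
Step 2 — Component impedances:
  R: Z = R = 100 Ω
  C: Z = 1/(jωC) = -j/(ω·C) = 0 - j2.112e+04 Ω
Step 3 — Series combination: Z_total = R + C = 100 - j2.112e+04 Ω = 2.112e+04∠-89.7° Ω.
Step 4 — Power factor: PF = cos(φ) = Re(Z)/|Z| = 100/2.112e+04 = 0.004735.
Step 5 — Type: Im(Z) = -2.112e+04 ⇒ leading (phase φ = -89.7°).

PF = 0.004735 (leading, φ = -89.7°)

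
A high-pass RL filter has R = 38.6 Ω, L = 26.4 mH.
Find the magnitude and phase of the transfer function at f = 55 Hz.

Step 1 — Angular frequency: ω = 2π·55 = 345.6 rad/s.
Step 2 — Transfer function: H(jω) = jωL/(R + jωL).
Step 3 — Numerator jωL = j·9.123; denominator R + jωL = 38.6 + j9.123.
Step 4 — H = 0.05291 + j0.2238.
Step 5 — Magnitude: |H| = 0.23 (-12.8 dB); phase: φ = 76.7°.

|H| = 0.23 (-12.8 dB), φ = 76.7°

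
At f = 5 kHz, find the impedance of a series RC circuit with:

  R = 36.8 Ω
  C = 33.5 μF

Step 1 — Angular frequency: ω = 2π·f = 2π·5000 = 3.142e+04 rad/s.
Step 2 — Component impedances:
  R: Z = R = 36.8 Ω
  C: Z = 1/(jωC) = -j/(ω·C) = 0 - j0.9502 Ω
Step 3 — Series combination: Z_total = R + C = 36.8 - j0.9502 Ω = 36.81∠-1.5° Ω.

Z = 36.8 - j0.9502 Ω = 36.81∠-1.5° Ω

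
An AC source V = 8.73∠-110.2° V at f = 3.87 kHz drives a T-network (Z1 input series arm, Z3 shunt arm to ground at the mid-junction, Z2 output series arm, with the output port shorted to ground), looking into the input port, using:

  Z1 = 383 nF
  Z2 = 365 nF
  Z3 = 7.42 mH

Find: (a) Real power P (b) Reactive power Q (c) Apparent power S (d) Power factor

Step 1 — Angular frequency: ω = 2π·f = 2π·3870 = 2.432e+04 rad/s.
Step 2 — Component impedances:
  Z1: Z = 1/(jωC) = -j/(ω·C) = 0 - j107.4 Ω
  Z2: Z = 1/(jωC) = -j/(ω·C) = 0 - j112.7 Ω
  Z3: Z = jωL = j·2.432e+04·0.00742 = 0 + j180.4 Ω
Step 3 — With the output port shorted to ground, the output series arm Z2 runs from the junction to ground; the shunt arm Z3 also runs from the junction to ground. They appear in parallel: Z3 || Z2 = 0 - j300 Ω.
Step 4 — Series with input arm Z1: Z_in = Z1 + (Z3 || Z2) = 0 - j407.4 Ω = 407.4∠-90.0° Ω.
Step 5 — Source phasor: V = 8.73∠-110.2° V = -3.014 - j8.193 V.
Step 6 — Current: I = V / Z = 0.02011 - j0.007399 A = 0.02143∠-20.2° A.
Step 7 — Complex power: S = V·I* = 0 - j0.1871 VA.
Step 8 — Real power: P = Re(S) = 0 W.
Step 9 — Reactive power: Q = Im(S) = -0.1871 VAR.
Step 10 — Apparent power: |S| = 0.1871 VA.
Step 11 — Power factor: PF = P/|S| = 0 (leading).

(a) P = 0 W  (b) Q = -0.1871 VAR  (c) S = 0.1871 VA  (d) PF = 0 (leading)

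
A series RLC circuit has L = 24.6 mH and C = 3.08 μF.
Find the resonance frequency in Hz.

Step 1 — Resonance condition Im(Z)=0 gives ω₀ = 1/√(LC).
Step 2 — ω₀ = 1/√(0.0246·3.08e-06) = 3633 rad/s.
Step 3 — f₀ = ω₀/(2π) = 578.2 Hz.

f₀ = 578.2 Hz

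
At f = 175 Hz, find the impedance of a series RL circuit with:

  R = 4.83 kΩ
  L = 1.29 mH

Step 1 — Angular frequency: ω = 2π·f = 2π·175 = 1100 rad/s.
Step 2 — Component impedances:
  R: Z = R = 4830 Ω
  L: Z = jωL = j·1100·0.00129 = 0 + j1.418 Ω
Step 3 — Series combination: Z_total = R + L = 4830 + j1.418 Ω = 4830∠0.0° Ω.

Z = 4830 + j1.418 Ω = 4830∠0.0° Ω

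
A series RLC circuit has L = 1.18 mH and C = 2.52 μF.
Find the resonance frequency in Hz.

Step 1 — Resonance condition Im(Z)=0 gives ω₀ = 1/√(LC).
Step 2 — ω₀ = 1/√(0.00118·2.52e-06) = 1.834e+04 rad/s.
Step 3 — f₀ = ω₀/(2π) = 2919 Hz.

f₀ = 2919 Hz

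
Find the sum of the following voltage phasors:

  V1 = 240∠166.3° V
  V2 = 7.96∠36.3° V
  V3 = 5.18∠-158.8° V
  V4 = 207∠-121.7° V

Step 1 — Convert each phasor to rectangular form:
  V1 = 240·(cos(166.3°) + j·sin(166.3°)) = -233.2 + j56.84 V
  V2 = 7.96·(cos(36.3°) + j·sin(36.3°)) = 6.415 + j4.712 V
  V3 = 5.18·(cos(-158.8°) + j·sin(-158.8°)) = -4.829 - j1.873 V
  V4 = 207·(cos(-121.7°) + j·sin(-121.7°)) = -108.8 - j176.1 V
Step 2 — Sum components: V_total = -340.4 - j116.4 V.
Step 3 — Convert to polar: |V_total| = 359.7 V, ∠V_total = -161.1°.

V_total = 359.7∠-161.1° V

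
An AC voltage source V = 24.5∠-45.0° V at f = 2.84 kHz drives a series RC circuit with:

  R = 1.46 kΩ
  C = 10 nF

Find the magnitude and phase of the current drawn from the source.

Step 1 — Angular frequency: ω = 2π·f = 2π·2840 = 1.784e+04 rad/s.
Step 2 — Component impedances:
  R: Z = R = 1460 Ω
  C: Z = 1/(jωC) = -j/(ω·C) = 0 - j5604 Ω
Step 3 — Series combination: Z_total = R + C = 1460 - j5604 Ω = 5791∠-75.4° Ω.
Step 4 — Source phasor: V = 24.5∠-45.0° V = 17.32 - j17.32 V.
Step 5 — Ohm's law: I = V / Z_total = (17.32 - j17.32) / (1460 - j5604) = 0.003649 + j0.002141 A.
Step 6 — Convert to polar: |I| = 0.004231 A, ∠I = 30.4°.

I = 0.004231∠30.4° A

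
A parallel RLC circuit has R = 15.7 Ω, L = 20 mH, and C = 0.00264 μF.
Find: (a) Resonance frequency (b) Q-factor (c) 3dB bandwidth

Step 1 — Resonance: ω₀ = 1/√(LC) = 1/√(0.02·2.64e-09) = 1.376e+05 rad/s.
Step 2 — f₀ = ω₀/(2π) = 2.19e+04 Hz.
Step 3 — Parallel Q: Q = R/(ω₀L) = 15.7/(1.376e+05·0.02) = 0.005704.
Step 4 — Bandwidth: Δω = ω₀/Q = 2.413e+07 rad/s; BW = Δω/(2π) = 3.84e+06 Hz.

(a) f₀ = 2.19e+04 Hz  (b) Q = 0.005704  (c) BW = 3.84e+06 Hz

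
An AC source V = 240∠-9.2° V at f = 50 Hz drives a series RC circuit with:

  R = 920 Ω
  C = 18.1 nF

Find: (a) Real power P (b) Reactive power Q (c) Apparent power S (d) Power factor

Step 1 — Angular frequency: ω = 2π·f = 2π·50 = 314.2 rad/s.
Step 2 — Component impedances:
  R: Z = R = 920 Ω
  C: Z = 1/(jωC) = -j/(ω·C) = 0 - j1.759e+05 Ω
Step 3 — Series combination: Z_total = R + C = 920 - j1.759e+05 Ω = 1.759e+05∠-89.7° Ω.
Step 4 — Source phasor: V = 240∠-9.2° V = 236.9 - j38.37 V.
Step 5 — Current: I = V / Z = 0.0002252 + j0.001346 A = 0.001365∠80.5° A.
Step 6 — Complex power: S = V·I* = 0.001713 - j0.3275 VA.
Step 7 — Real power: P = Re(S) = 0.001713 W.
Step 8 — Reactive power: Q = Im(S) = -0.3275 VAR.
Step 9 — Apparent power: |S| = 0.3275 VA.
Step 10 — Power factor: PF = P/|S| = 0.005231 (leading).

(a) P = 0.001713 W  (b) Q = -0.3275 VAR  (c) S = 0.3275 VA  (d) PF = 0.005231 (leading)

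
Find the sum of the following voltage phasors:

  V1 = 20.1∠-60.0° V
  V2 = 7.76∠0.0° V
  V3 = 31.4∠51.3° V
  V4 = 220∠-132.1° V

Step 1 — Convert each phasor to rectangular form:
  V1 = 20.1·(cos(-60.0°) + j·sin(-60.0°)) = 10.05 - j17.41 V
  V2 = 7.76·(cos(0.0°) + j·sin(0.0°)) = 7.76 V
  V3 = 31.4·(cos(51.3°) + j·sin(51.3°)) = 19.63 + j24.51 V
  V4 = 220·(cos(-132.1°) + j·sin(-132.1°)) = -147.5 - j163.2 V
Step 2 — Sum components: V_total = -110.1 - j156.1 V.
Step 3 — Convert to polar: |V_total| = 191 V, ∠V_total = -125.2°.

V_total = 191∠-125.2° V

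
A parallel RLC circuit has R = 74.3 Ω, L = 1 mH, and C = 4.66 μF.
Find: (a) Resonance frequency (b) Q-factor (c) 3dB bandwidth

Step 1 — Resonance: ω₀ = 1/√(LC) = 1/√(0.001·4.66e-06) = 1.465e+04 rad/s.
Step 2 — f₀ = ω₀/(2π) = 2331 Hz.
Step 3 — Parallel Q: Q = R/(ω₀L) = 74.3/(1.465e+04·0.001) = 5.072.
Step 4 — Bandwidth: Δω = ω₀/Q = 2888 rad/s; BW = Δω/(2π) = 459.7 Hz.

(a) f₀ = 2331 Hz  (b) Q = 5.072  (c) BW = 459.7 Hz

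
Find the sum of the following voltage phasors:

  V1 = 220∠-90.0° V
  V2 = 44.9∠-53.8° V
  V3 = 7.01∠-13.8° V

Step 1 — Convert each phasor to rectangular form:
  V1 = 220·(cos(-90.0°) + j·sin(-90.0°)) = 0 - j220 V
  V2 = 44.9·(cos(-53.8°) + j·sin(-53.8°)) = 26.52 - j36.23 V
  V3 = 7.01·(cos(-13.8°) + j·sin(-13.8°)) = 6.808 - j1.672 V
Step 2 — Sum components: V_total = 33.33 - j257.9 V.
Step 3 — Convert to polar: |V_total| = 260 V, ∠V_total = -82.6°.

V_total = 260∠-82.6° V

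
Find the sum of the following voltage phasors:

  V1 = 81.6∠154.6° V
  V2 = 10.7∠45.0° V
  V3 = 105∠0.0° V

Step 1 — Convert each phasor to rectangular form:
  V1 = 81.6·(cos(154.6°) + j·sin(154.6°)) = -73.71 + j35 V
  V2 = 10.7·(cos(45.0°) + j·sin(45.0°)) = 7.566 + j7.566 V
  V3 = 105·(cos(0.0°) + j·sin(0.0°)) = 105 V
Step 2 — Sum components: V_total = 38.85 + j42.57 V.
Step 3 — Convert to polar: |V_total| = 57.63 V, ∠V_total = 47.6°.

V_total = 57.63∠47.6° V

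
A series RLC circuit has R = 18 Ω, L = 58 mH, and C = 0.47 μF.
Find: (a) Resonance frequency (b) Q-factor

Step 1 — Resonance condition Im(Z)=0 gives ω₀ = 1/√(LC).
Step 2 — ω₀ = 1/√(0.058·4.7e-07) = 6057 rad/s.
Step 3 — f₀ = ω₀/(2π) = 964 Hz.
Step 4 — Series Q: Q = ω₀L/R = 6057·0.058/18 = 19.52.

(a) f₀ = 964 Hz  (b) Q = 19.52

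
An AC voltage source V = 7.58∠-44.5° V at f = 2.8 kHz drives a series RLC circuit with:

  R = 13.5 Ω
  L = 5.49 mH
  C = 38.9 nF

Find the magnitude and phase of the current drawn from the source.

Step 1 — Angular frequency: ω = 2π·f = 2π·2800 = 1.759e+04 rad/s.
Step 2 — Component impedances:
  R: Z = R = 13.5 Ω
  L: Z = jωL = j·1.759e+04·0.00549 = 0 + j96.59 Ω
  C: Z = 1/(jωC) = -j/(ω·C) = 0 - j1461 Ω
Step 3 — Series combination: Z_total = R + L + C = 13.5 - j1365 Ω = 1365∠-89.4° Ω.
Step 4 — Source phasor: V = 7.58∠-44.5° V = 5.406 - j5.313 V.
Step 5 — Ohm's law: I = V / Z_total = (5.406 - j5.313) / (13.5 - j1365) = 0.003932 + j0.003923 A.
Step 6 — Convert to polar: |I| = 0.005554 A, ∠I = 44.9°.

I = 0.005554∠44.9° A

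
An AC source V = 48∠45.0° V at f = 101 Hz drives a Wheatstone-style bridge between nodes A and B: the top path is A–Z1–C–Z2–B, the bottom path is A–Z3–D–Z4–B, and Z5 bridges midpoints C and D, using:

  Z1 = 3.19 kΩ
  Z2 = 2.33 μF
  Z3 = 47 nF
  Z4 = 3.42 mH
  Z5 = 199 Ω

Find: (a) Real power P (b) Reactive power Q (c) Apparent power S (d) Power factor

Step 1 — Angular frequency: ω = 2π·f = 2π·101 = 634.6 rad/s.
Step 2 — Component impedances:
  Z1: Z = R = 3190 Ω
  Z2: Z = 1/(jωC) = -j/(ω·C) = 0 - j676.3 Ω
  Z3: Z = 1/(jωC) = -j/(ω·C) = 0 - j3.353e+04 Ω
  Z4: Z = jωL = j·634.6·0.00342 = 0 + j2.17 Ω
  Z5: Z = R = 199 Ω
Step 3 — Bridge requires nodal analysis (the Z5 bridge couples midpoints C and D, so the two paths cannot be reduced to a simple series/parallel combination). Setting node B to ground and injecting 1 A at node A, the 3-node admittance system at A, C, D solves to V_A = Z_AB = 3330 - j386.6 Ω = 3352∠-6.6° Ω.
Step 4 — Source phasor: V = 48∠45.0° V = 33.94 + j33.94 V.
Step 5 — Current: I = V / Z = 0.00889 + j0.01123 A = 0.01432∠51.6° A.
Step 6 — Complex power: S = V·I* = 0.6827 - j0.07926 VA.
Step 7 — Real power: P = Re(S) = 0.6827 W.
Step 8 — Reactive power: Q = Im(S) = -0.07926 VAR.
Step 9 — Apparent power: |S| = 0.6873 VA.
Step 10 — Power factor: PF = P/|S| = 0.9933 (leading).

(a) P = 0.6827 W  (b) Q = -0.07926 VAR  (c) S = 0.6873 VA  (d) PF = 0.9933 (leading)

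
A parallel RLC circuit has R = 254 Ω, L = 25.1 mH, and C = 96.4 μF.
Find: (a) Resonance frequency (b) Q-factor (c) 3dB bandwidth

Step 1 — Resonance: ω₀ = 1/√(LC) = 1/√(0.0251·9.64e-05) = 642.9 rad/s.
Step 2 — f₀ = ω₀/(2π) = 102.3 Hz.
Step 3 — Parallel Q: Q = R/(ω₀L) = 254/(642.9·0.0251) = 15.74.
Step 4 — Bandwidth: Δω = ω₀/Q = 40.84 rad/s; BW = Δω/(2π) = 6.5 Hz.

(a) f₀ = 102.3 Hz  (b) Q = 15.74  (c) BW = 6.5 Hz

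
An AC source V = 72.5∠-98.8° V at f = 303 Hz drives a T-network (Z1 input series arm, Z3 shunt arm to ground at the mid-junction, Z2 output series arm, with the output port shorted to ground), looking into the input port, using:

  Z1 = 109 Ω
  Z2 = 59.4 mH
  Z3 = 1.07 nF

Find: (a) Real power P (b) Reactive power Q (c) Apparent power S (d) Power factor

Step 1 — Angular frequency: ω = 2π·f = 2π·303 = 1904 rad/s.
Step 2 — Component impedances:
  Z1: Z = R = 109 Ω
  Z2: Z = jωL = j·1904·0.0594 = 0 + j113.1 Ω
  Z3: Z = 1/(jωC) = -j/(ω·C) = 0 - j4.909e+05 Ω
Step 3 — With the output port shorted to ground, the output series arm Z2 runs from the junction to ground; the shunt arm Z3 also runs from the junction to ground. They appear in parallel: Z3 || Z2 = 0 + j113.1 Ω.
Step 4 — Series with input arm Z1: Z_in = Z1 + (Z3 || Z2) = 109 + j113.1 Ω = 157.1∠46.1° Ω.
Step 5 — Source phasor: V = 72.5∠-98.8° V = -11.09 - j71.65 V.
Step 6 — Current: I = V / Z = -0.3774 - j0.2656 A = 0.4615∠-144.9° A.
Step 7 — Complex power: S = V·I* = 23.22 + j24.09 VA.
Step 8 — Real power: P = Re(S) = 23.22 W.
Step 9 — Reactive power: Q = Im(S) = 24.09 VAR.
Step 10 — Apparent power: |S| = 33.46 VA.
Step 11 — Power factor: PF = P/|S| = 0.6939 (lagging).

(a) P = 23.22 W  (b) Q = 24.09 VAR  (c) S = 33.46 VA  (d) PF = 0.6939 (lagging)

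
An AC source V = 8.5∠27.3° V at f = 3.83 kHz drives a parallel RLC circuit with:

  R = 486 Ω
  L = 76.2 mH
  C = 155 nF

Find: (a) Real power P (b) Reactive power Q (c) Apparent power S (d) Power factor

Step 1 — Angular frequency: ω = 2π·f = 2π·3830 = 2.406e+04 rad/s.
Step 2 — Component impedances:
  R: Z = R = 486 Ω
  L: Z = jωL = j·2.406e+04·0.0762 = 0 + j1834 Ω
  C: Z = 1/(jωC) = -j/(ω·C) = 0 - j268.1 Ω
Step 3 — Parallel combination: 1/Z_total = 1/R + 1/L + 1/C; Z_total = 143.1 - j221.5 Ω = 263.7∠-57.1° Ω.
Step 4 — Source phasor: V = 8.5∠27.3° V = 7.553 + j3.899 V.
Step 5 — Current: I = V / Z = 0.003126 + j0.03208 A = 0.03223∠84.4° A.
Step 6 — Complex power: S = V·I* = 0.1487 - j0.2301 VA.
Step 7 — Real power: P = Re(S) = 0.1487 W.
Step 8 — Reactive power: Q = Im(S) = -0.2301 VAR.
Step 9 — Apparent power: |S| = 0.2739 VA.
Step 10 — Power factor: PF = P/|S| = 0.5427 (leading).

(a) P = 0.1487 W  (b) Q = -0.2301 VAR  (c) S = 0.2739 VA  (d) PF = 0.5427 (leading)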